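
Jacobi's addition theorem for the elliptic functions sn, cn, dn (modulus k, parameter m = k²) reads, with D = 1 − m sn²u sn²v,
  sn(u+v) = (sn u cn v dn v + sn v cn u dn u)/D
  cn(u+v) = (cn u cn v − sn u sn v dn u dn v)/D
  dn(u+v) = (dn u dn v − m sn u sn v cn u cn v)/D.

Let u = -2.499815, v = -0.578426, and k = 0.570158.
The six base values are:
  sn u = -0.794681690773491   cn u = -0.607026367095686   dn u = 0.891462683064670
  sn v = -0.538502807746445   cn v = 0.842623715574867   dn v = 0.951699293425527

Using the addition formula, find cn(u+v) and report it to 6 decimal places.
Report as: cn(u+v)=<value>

cn(u+v)=-0.929920

m = k² = 0.325080144964
D = 1 − m·sn²u·sn²v = 0.9404676806098253
cn(u+v) = (cn u·cn v − sn u·sn v·dn u·dn v)/D = -0.8745595703834502/0.9404676806098253 = -0.9299198562744459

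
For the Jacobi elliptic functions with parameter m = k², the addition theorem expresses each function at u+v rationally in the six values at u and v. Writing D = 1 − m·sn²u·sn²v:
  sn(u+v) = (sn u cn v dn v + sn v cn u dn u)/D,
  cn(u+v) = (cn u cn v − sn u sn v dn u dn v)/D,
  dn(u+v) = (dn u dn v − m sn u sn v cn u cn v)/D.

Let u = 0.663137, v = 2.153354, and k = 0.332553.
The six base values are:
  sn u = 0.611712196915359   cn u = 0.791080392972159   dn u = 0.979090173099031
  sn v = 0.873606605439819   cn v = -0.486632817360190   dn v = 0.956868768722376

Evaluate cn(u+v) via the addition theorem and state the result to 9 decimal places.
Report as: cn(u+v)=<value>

cn(u+v)=-0.914502542

m = k² = 0.110591497809
D = 1 − m·sn²u·sn²v = 0.9684174030332767
cn(u+v) = (cn u·cn v − sn u·sn v·dn u·dn v)/D = -0.8856201764371784/0.9684174030332767 = -0.9145025416346703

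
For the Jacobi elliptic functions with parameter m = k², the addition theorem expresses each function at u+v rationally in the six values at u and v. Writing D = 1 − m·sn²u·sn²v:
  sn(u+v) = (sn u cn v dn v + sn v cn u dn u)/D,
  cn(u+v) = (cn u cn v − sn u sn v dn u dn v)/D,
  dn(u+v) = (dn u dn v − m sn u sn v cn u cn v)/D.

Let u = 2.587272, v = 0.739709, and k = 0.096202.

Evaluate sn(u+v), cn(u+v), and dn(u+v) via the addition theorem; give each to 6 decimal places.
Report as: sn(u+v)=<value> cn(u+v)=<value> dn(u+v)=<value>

sn u = 0.5323472568586705, cn u = -0.8465260764530817, dn u = 0.9986877599450092
sn v = 0.6736597022300479, cn v = 0.7390416805507814, dn v = 0.9978977901176753
m = k² = 0.009254824804
D = 1 − m·sn²u·sn²v = 0.9988097467365474
sn(u+v) = (sn u·cn v·dn v + sn v·cn u·dn u)/D = -0.176922427180398/0.9988097467365474 = -0.1771332606219193
cn(u+v) = (cn u·cn v − sn u·sn v·dn u·dn v)/D = -0.9830154449125012/0.9988097467365474 = -0.984186876554167
dn(u+v) = (dn u·dn v − m·sn u·sn v·cn u·cn v)/D = 0.9986647184408993/0.9988097467365474 = 0.9998547988782429

sn(u+v)=-0.177133 cn(u+v)=-0.984187 dn(u+v)=0.999855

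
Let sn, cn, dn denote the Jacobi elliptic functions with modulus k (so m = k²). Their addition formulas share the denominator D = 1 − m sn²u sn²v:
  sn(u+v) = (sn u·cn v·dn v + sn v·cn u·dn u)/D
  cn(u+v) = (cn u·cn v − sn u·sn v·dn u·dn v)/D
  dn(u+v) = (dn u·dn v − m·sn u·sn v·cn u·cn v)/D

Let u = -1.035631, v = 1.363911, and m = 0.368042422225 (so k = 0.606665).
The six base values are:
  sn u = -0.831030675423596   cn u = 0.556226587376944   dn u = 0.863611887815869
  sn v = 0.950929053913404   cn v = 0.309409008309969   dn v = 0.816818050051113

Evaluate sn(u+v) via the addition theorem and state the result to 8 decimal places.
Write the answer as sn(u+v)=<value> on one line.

m = k² = 0.368042422225
D = 1 − m·sn²u·sn²v = 0.7701586183834757
sn(u+v) = (sn u·cn v·dn v + sn v·cn u·dn u)/D = 0.2467648828309102/0.7701586183834757 = 0.3204078704577213

sn(u+v)=0.32040787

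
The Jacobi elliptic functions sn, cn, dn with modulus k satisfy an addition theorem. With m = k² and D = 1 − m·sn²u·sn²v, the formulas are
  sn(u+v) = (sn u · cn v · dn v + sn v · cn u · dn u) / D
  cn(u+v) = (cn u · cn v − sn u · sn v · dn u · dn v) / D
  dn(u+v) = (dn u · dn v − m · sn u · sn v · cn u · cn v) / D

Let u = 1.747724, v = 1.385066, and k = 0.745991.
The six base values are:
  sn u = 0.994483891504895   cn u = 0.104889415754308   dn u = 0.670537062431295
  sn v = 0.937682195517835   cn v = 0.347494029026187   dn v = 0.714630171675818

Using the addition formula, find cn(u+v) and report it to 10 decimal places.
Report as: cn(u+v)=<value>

cn(u+v)=-0.7952209492

m = k² = 0.556502572081
D = 1 − m·sn²u·sn²v = 0.5160794987916897
cn(u+v) = (cn u·cn v − sn u·sn v·dn u·dn v)/D = -0.4103972288871158/0.5160794987916897 = -0.7952209491909472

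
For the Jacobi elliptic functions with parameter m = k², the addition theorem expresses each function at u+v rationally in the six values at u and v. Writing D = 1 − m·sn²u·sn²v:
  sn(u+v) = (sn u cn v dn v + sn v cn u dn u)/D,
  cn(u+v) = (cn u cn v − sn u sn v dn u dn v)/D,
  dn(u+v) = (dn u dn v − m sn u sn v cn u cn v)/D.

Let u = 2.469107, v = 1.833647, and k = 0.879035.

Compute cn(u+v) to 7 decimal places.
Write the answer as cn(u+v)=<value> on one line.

sn u = 0.9915827303257139, cn u = -0.1294746651658254, dn u = 0.4901538673069916
sn v = 0.9843191160306937, cn v = 0.1763969325599334, dn v = 0.5013389934217554
m = k² = 0.772702531225
D = 1 − m·sn²u·sn²v = 0.2638910764901283
cn(u+v) = (cn u·cn v − sn u·sn v·dn u·dn v)/D = -0.2626828970959707/0.2638910764901283 = -0.9954216739337043

cn(u+v)=-0.9954217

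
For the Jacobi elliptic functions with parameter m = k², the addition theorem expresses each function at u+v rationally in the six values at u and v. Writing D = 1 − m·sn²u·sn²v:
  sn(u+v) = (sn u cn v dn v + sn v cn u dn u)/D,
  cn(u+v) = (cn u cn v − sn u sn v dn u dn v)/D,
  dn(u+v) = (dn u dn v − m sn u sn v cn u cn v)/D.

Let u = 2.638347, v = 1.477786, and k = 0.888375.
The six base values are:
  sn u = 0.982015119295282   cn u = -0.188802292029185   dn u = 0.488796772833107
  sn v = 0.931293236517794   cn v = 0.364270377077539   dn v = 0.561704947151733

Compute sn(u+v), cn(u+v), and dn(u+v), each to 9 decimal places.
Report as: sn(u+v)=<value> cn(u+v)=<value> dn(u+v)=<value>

sn(u+v)=0.338285479 cn(u+v)=-0.941043535 dn(u+v)=0.953774139

m = k² = 0.789210140625
D = 1 − m·sn²u·sn²v = 0.3399119000397899
sn(u+v) = (sn u·cn v·dn v + sn v·cn u·dn u)/D = 0.1149872599533636/0.3399119000397899 = 0.3382854790900327
cn(u+v) = (cn u·cn v − sn u·sn v·dn u·dn v)/D = -0.3198718959788085/0.3399119000397899 = -0.9410435349317411
dn(u+v) = (dn u·dn v − m·sn u·sn v·cn u·cn v)/D = 0.3241991796763498/0.3399119000397899 = 0.9537741386471002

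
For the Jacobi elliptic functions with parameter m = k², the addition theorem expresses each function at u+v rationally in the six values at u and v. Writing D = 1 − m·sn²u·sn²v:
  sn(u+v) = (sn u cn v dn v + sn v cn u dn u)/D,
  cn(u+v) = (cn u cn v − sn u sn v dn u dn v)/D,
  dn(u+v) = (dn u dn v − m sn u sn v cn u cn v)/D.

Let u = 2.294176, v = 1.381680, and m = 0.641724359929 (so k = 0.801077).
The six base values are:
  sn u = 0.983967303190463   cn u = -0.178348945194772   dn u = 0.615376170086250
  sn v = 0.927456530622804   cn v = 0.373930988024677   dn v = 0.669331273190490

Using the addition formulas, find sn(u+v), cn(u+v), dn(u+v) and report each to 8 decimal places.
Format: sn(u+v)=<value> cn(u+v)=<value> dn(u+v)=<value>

m = k² = 0.641724359929
D = 1 − m·sn²u·sn²v = 0.4655624219316092
sn(u+v) = (sn u·cn v·dn v + sn v·cn u·dn u)/D = 0.1444810591426755/0.4655624219316092 = 0.3103366000701399
cn(u+v) = (cn u·cn v − sn u·sn v·dn u·dn v)/D = -0.4425760864120839/0.4655624219316092 = -0.9506267378192694
dn(u+v) = (dn u·dn v − m·sn u·sn v·cn u·cn v)/D = 0.4509462453088545/0.4655624219316092 = 0.9686053342490306

sn(u+v)=0.31033660 cn(u+v)=-0.95062674 dn(u+v)=0.96860533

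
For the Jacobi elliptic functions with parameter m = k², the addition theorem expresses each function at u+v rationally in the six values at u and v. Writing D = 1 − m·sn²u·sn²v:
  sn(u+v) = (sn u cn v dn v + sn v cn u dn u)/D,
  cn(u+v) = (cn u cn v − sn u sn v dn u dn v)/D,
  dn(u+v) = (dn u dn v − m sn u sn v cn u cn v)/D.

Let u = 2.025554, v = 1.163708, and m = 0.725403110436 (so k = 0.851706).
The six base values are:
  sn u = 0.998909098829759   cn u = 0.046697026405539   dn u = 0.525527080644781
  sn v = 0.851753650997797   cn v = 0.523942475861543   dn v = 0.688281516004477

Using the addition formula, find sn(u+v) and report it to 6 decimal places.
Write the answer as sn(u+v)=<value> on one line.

sn(u+v)=0.802581

m = k² = 0.725403110436
D = 1 − m·sn²u·sn²v = 0.4748790329438672
sn(u+v) = (sn u·cn v·dn v + sn v·cn u·dn u)/D = 0.3811290256215271/0.4748790329438672 = 0.8025812874045721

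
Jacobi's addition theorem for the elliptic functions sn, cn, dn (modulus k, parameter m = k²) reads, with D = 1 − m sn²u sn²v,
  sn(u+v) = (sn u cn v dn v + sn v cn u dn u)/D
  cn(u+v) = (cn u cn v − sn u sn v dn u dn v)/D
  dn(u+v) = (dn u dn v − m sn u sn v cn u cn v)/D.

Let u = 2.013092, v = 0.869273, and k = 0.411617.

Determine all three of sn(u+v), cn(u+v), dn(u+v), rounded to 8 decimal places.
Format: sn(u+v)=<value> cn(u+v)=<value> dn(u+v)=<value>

sn u = 0.9437004723600498, cn u = -0.3308011766415273, dn u = 0.9214726873447702
sn v = 0.7535054416079294, cn v = 0.6574416700112941, dn v = 0.9506857909799178
m = k² = 0.169428554689
D = 1 − m·sn²u·sn²v = 0.9143302031605827
sn(u+v) = (sn u·cn v·dn v + sn v·cn u·dn u)/D = 0.3601453672291353/0.9143302031605827 = 0.3938898288432493
cn(u+v) = (cn u·cn v − sn u·sn v·dn u·dn v)/D = -0.8404136094061445/0.9143302031605827 = -0.9191576593456836
dn(u+v) = (dn u·dn v − m·sn u·sn v·cn u·cn v)/D = 0.9022328097585531/0.9143302031605827 = 0.9867691197772837

sn(u+v)=0.39388983 cn(u+v)=-0.91915766 dn(u+v)=0.98676912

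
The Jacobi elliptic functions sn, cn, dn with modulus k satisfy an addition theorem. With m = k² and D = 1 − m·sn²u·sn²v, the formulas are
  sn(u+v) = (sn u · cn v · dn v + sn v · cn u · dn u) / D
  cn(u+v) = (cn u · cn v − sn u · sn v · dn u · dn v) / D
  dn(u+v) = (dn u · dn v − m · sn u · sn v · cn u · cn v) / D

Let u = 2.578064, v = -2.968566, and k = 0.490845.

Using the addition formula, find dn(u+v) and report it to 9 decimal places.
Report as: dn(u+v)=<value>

sn u = 0.6937291200556731, cn u = -0.7202360085324681, dn u = 0.9402396379613513
sn v = -0.3809370961036828, cn v = -0.9246009565277842, dn v = 0.9823635171662129
m = k² = 0.240928814025
D = 1 − m·sn²u·sn²v = 0.9831742230960665
dn(u+v) = (dn u·dn v − m·sn u·sn v·cn u·cn v)/D = 0.9660566536617965/0.9831742230960665 = 0.9825894851266891

dn(u+v)=0.982589485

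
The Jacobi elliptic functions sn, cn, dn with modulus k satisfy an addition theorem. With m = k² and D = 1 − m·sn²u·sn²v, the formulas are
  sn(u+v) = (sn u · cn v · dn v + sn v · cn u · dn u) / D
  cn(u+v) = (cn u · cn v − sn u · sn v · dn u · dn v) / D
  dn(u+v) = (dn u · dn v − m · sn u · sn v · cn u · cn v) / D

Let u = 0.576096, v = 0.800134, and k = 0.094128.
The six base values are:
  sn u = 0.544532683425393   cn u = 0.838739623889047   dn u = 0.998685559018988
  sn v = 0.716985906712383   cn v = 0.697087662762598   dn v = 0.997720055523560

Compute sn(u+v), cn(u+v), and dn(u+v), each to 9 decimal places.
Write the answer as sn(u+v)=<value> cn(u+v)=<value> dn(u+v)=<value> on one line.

sn(u+v)=0.980619974 cn(u+v)=0.195919539 dn(u+v)=0.995730892

m = k² = 0.008860080384
D = 1 − m·sn²u·sn²v = 0.9986494620145851
sn(u+v) = (sn u·cn v·dn v + sn v·cn u·dn u)/D = 0.9792956098672033/0.9986494620145851 = 0.9806199743918761
cn(u+v) = (cn u·cn v − sn u·sn v·dn u·dn v)/D = 0.195654942377755/0.9986494620145851 = 0.1959195391574722
dn(u+v) = (dn u·dn v − m·sn u·sn v·cn u·cn v)/D = 0.9943861194995782/0.9986494620145851 = 0.9957308918923298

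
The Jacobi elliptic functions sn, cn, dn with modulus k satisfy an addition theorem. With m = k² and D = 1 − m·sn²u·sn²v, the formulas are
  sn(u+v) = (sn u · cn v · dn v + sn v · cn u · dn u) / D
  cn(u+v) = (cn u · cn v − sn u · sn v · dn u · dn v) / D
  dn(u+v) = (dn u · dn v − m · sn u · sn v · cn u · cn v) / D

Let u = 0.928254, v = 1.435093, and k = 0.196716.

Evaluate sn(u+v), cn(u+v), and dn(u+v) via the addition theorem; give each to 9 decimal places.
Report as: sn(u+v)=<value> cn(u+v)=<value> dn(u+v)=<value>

sn(u+v)=0.721746400 cn(u+v)=-0.692157594 dn(u+v)=0.989869661

sn u = 0.7979687414415789, cn u = 0.6026988366357966, dn u = 0.9876028597240738
sn v = 0.9890227698178901, cn v = 0.1477631915659269, dn v = 0.9808912927313318
m = k² = 0.038697184656
D = 1 − m·sn²u·sn²v = 0.9758974102428507
sn(u+v) = (sn u·cn v·dn v + sn v·cn u·dn u)/D = 0.704350442320432/0.9758974102428507 = 0.7217463997011277
cn(u+v) = (cn u·cn v − sn u·sn v·dn u·dn v)/D = -0.6754748031730827/0.9758974102428507 = -0.6921575937013622
dn(u+v) = (dn u·dn v − m·sn u·sn v·cn u·cn v)/D = 0.9660112383523972/0.9758974102428507 = 0.9898696606972311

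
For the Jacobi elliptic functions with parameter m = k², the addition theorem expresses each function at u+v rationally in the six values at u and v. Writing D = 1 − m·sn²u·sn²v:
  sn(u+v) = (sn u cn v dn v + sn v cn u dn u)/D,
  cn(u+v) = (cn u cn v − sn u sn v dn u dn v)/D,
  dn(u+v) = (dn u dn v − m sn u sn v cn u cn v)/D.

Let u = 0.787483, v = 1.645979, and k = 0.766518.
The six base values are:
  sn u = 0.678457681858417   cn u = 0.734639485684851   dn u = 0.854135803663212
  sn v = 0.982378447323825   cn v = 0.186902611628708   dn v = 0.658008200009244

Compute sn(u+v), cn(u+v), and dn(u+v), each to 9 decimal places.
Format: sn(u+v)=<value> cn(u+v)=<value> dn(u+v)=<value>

m = k² = 0.587549844324
D = 1 − m·sn²u·sn²v = 0.7389955599210315
sn(u+v) = (sn u·cn v·dn v + sn v·cn u·dn u)/D = 0.6998637494836977/0.7389955599210315 = 0.9470472996596687
cn(u+v) = (cn u·cn v − sn u·sn v·dn u·dn v)/D = -0.2372871040356361/0.7389955599210315 = -0.3210940862229164
dn(u+v) = (dn u·dn v − m·sn u·sn v·cn u·cn v)/D = 0.5082588695874805/0.7389955599210315 = 0.687769855669759

sn(u+v)=0.947047300 cn(u+v)=-0.321094086 dn(u+v)=0.687769856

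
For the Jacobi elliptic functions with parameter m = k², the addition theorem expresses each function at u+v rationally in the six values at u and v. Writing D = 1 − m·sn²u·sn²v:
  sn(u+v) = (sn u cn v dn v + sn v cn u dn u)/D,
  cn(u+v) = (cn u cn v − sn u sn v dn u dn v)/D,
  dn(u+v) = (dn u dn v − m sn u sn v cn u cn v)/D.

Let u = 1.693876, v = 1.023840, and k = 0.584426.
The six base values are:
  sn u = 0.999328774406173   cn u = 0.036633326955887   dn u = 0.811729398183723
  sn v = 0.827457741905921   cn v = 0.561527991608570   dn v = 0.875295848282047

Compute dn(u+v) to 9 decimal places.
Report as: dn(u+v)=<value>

dn(u+v)=0.919417381

m = k² = 0.341553749476
D = 1 − m·sn²u·sn²v = 0.7664566585032083
dn(u+v) = (dn u·dn v − m·sn u·sn v·cn u·cn v)/D = 0.7046935739829552/0.7664566585032083 = 0.9194173814852513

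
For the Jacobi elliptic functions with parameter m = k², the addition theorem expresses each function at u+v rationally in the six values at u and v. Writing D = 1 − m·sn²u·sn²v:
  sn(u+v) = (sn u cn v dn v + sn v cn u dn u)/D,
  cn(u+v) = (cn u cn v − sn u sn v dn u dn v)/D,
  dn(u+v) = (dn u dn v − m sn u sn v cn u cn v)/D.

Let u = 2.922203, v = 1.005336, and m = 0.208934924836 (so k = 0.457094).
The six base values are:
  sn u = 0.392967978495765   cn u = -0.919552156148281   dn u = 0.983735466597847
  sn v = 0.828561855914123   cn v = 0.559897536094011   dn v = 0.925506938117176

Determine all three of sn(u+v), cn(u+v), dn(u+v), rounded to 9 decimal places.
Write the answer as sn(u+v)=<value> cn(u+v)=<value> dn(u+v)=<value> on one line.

m = k² = 0.208934924836
D = 1 − m·sn²u·sn²v = 0.9778499230764389
sn(u+v) = (sn u·cn v·dn v + sn v·cn u·dn u)/D = -0.5458820929631927/0.9778499230764389 = -0.5582473139086404
cn(u+v) = (cn u·cn v − sn u·sn v·dn u·dn v)/D = -0.8112972406231404/0.9778499230764389 = -0.8296745967629646
dn(u+v) = (dn u·dn v − m·sn u·sn v·cn u·cn v)/D = 0.9454789931098617/0.9778499230764389 = 0.9668958096711465

sn(u+v)=-0.558247314 cn(u+v)=-0.829674597 dn(u+v)=0.966895810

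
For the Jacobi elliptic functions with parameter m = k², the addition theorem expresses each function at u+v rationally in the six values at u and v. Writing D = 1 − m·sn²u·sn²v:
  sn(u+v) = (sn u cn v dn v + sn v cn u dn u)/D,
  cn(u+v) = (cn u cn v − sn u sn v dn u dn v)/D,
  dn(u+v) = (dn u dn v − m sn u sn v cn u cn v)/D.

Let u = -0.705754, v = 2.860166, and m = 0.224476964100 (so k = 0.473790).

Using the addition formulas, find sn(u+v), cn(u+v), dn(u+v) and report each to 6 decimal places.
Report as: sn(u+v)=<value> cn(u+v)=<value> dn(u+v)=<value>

sn(u+v)=0.909696 cn(u+v)=-0.415274 dn(u+v)=0.902350

sn u = -0.6395343981786307, cn u = 0.7687624818799996, dn u = 0.9529889655458055
sn v = 0.4619113311262702, cn v = -0.8869261086342859, dn v = 0.9757587450370405
m = k² = 0.2244769641
D = 1 − m·sn²u·sn²v = 0.9804107941797961
sn(u+v) = (sn u·cn v·dn v + sn v·cn u·dn u)/D = 0.891876114637631/0.9804107941797961 = 0.9096963435452253
cn(u+v) = (cn u·cn v − sn u·sn v·dn u·dn v)/D = -0.4071391917798406/0.9804107941797961 = -0.4152740812288282
dn(u+v) = (dn u·dn v − m·sn u·sn v·cn u·cn v)/D = 0.8846732135217673/0.9804107941797961 = 0.9023495240705483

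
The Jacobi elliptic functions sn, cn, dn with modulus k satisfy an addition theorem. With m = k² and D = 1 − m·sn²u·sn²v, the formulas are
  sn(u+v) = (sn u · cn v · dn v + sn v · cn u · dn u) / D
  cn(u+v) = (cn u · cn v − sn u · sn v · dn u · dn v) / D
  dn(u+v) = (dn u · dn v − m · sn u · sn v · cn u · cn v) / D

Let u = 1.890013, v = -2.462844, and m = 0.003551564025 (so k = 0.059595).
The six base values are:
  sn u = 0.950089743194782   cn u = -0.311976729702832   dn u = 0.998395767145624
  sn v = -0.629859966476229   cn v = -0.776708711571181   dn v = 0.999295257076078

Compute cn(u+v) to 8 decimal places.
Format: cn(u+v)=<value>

m = k² = 0.003551564025
D = 1 − m·sn²u·sn²v = 0.9987281469992972
cn(u+v) = (cn u·cn v − sn u·sn v·dn u·dn v)/D = 0.8393574687741053/0.9987281469992972 = 0.8404263675715709

cn(u+v)=0.84042637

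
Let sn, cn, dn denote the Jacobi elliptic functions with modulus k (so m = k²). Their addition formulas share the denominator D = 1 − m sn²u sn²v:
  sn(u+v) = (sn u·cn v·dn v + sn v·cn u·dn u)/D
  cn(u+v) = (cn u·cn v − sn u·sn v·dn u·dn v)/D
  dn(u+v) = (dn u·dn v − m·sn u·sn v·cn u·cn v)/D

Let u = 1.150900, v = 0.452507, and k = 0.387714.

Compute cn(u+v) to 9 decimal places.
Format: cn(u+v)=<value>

cn(u+v)=0.029494864

sn u = 0.9008218279539792, cn u = 0.4341889384607253, dn u = 0.9370253946840253
sn v = 0.4352191694862401, cn v = 0.9003245384369502, dn v = 0.9856605002215995
m = k² = 0.150322145796
D = 1 − m·sn²u·sn²v = 0.9768944239508721
cn(u+v) = (cn u·cn v − sn u·sn v·dn u·dn v)/D = 0.02881336854686834/0.9768944239508721 = 0.02949486437883216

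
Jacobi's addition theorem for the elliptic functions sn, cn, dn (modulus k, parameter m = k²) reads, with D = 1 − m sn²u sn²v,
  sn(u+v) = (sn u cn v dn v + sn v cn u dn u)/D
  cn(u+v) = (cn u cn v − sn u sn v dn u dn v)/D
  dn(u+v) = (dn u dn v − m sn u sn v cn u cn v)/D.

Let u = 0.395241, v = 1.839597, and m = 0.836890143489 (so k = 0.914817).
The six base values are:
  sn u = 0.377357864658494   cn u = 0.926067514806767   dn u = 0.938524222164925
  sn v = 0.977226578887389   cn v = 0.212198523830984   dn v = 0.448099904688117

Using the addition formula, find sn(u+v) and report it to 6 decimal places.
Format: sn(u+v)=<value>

m = k² = 0.836890143489
D = 1 − m·sn²u·sn²v = 0.8861938306578739
sn(u+v) = (sn u·cn v·dn v + sn v·cn u·dn u)/D = 0.8852250779007357/0.8861938306578739 = 0.9989068387483368

sn(u+v)=0.998907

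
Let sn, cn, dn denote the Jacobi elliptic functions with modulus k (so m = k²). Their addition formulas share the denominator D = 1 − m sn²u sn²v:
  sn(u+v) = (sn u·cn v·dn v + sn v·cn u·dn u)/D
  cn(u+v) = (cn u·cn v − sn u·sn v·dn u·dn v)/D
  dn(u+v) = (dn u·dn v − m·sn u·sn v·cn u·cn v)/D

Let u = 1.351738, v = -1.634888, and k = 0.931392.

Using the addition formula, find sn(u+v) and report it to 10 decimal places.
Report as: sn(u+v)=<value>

sn u = 0.892286092715918, cn u = 0.451470407386531, dn u = 0.5561706265585981
sn v = -0.9480311374092679, cn v = 0.3181775644235304, dn v = 0.4693943992124061
m = k² = 0.867491057664
D = 1 − m·sn²u·sn²v = 0.3792475273910089
sn(u+v) = (sn u·cn v·dn v + sn v·cn u·dn u)/D = -0.1047818675985659/0.3792475273910089 = -0.276288861576504

sn(u+v)=-0.2762888616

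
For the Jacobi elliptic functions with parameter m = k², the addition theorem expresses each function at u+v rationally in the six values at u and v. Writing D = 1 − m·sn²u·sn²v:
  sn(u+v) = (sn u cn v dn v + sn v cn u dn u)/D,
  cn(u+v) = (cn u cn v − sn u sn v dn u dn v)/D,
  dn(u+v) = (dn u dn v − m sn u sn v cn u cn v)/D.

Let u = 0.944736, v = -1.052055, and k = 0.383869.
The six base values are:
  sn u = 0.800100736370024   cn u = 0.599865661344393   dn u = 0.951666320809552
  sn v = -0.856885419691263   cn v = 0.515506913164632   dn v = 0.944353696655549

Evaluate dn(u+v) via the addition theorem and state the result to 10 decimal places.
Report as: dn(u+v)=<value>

m = k² = 0.147355409161
D = 1 − m·sn²u·sn²v = 0.9307370588586495
dn(u+v) = (dn u·dn v − m·sn u·sn v·cn u·cn v)/D = 0.9299503976128112/0.9307370588586495 = 0.9991547975463629

dn(u+v)=0.9991547975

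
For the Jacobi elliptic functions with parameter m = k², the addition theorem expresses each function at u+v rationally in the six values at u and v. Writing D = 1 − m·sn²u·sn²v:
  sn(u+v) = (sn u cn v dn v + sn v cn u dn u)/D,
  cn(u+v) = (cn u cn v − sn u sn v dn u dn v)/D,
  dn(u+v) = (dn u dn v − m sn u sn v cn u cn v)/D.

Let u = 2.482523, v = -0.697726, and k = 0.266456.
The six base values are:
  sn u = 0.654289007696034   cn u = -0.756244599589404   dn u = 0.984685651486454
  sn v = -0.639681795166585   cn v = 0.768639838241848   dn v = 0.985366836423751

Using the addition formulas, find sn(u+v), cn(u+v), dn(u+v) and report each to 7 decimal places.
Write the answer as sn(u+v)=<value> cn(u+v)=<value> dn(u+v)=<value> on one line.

sn(u+v)=0.9841407 cn(u+v)=-0.1773895 dn(u+v)=0.9650053

m = k² = 0.070998799936
D = 1 − m·sn²u·sn²v = 0.9875629254203084
sn(u+v) = (sn u·cn v·dn v + sn v·cn u·dn u)/D = 0.97190089129746/0.9875629254203084 = 0.9841407228646391
cn(u+v) = (cn u·cn v − sn u·sn v·dn u·dn v)/D = -0.1751833016012669/0.9875629254203084 = -0.177389508143705
dn(u+v) = (dn u·dn v − m·sn u·sn v·cn u·cn v)/D = 0.9530035046719093/0.9875629254203084 = 0.9650053481567359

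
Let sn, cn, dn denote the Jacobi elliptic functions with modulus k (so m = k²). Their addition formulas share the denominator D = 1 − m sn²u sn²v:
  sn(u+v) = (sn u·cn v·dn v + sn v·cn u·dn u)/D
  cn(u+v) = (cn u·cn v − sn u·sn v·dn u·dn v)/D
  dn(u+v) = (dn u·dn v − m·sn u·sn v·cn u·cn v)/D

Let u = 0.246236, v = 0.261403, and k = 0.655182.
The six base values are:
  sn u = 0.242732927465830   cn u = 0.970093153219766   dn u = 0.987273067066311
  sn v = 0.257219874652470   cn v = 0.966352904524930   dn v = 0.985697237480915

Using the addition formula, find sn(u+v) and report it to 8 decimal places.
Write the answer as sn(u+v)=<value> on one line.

sn(u+v)=0.47836273

m = k² = 0.429263453124
D = 1 − m·sn²u·sn²v = 0.9983266362880866
sn(u+v) = (sn u·cn v·dn v + sn v·cn u·dn u)/D = 0.4775622552477939/0.9983266362880866 = 0.478362730081444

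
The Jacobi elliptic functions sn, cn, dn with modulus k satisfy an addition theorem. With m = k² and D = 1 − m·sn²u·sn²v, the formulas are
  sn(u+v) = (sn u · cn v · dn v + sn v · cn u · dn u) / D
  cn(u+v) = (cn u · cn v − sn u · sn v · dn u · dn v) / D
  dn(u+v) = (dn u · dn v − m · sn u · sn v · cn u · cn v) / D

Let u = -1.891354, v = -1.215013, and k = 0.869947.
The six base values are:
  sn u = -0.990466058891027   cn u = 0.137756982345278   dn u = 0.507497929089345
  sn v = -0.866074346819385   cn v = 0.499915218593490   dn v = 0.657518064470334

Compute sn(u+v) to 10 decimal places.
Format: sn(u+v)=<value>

sn(u+v)=-0.8713960222

m = k² = 0.756807782809
D = 1 − m·sn²u·sn²v = 0.4431026707555094
sn(u+v) = (sn u·cn v·dn v + sn v·cn u·dn u)/D = -0.386117904739211/0.4431026707555094 = -0.871396022237607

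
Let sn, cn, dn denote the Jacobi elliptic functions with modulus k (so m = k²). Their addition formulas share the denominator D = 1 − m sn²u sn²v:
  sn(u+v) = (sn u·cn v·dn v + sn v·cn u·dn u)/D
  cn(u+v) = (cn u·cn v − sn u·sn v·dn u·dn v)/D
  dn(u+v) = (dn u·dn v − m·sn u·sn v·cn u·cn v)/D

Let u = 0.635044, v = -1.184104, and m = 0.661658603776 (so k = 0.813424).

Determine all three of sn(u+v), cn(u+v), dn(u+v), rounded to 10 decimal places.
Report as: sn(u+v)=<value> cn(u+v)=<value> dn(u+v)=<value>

sn(u+v)=-0.5072629284 cn(u+v)=0.8617913445 dn(u+v)=0.9109033249

sn u = 0.5722370341259192, cn u = 0.8200882737698251, dn u = 0.8850629549368999
sn v = -0.8656588041502576, cn v = 0.5006344322928117, dn v = 0.7100535832410875
m = k² = 0.661658603776
D = 1 − m·sn²u·sn²v = 0.8376398712220702
sn(u+v) = (sn u·cn v·dn v + sn v·cn u·dn u)/D = -0.4249036540343007/0.8376398712220702 = -0.5072629284162294
cn(u+v) = (cn u·cn v − sn u·sn v·dn u·dn v)/D = 0.7218707908270189/0.8376398712220702 = 0.8617913444996946
dn(u+v) = (dn u·dn v − m·sn u·sn v·cn u·cn v)/D = 0.7630089438064164/0.8376398712220702 = 0.9109033249494541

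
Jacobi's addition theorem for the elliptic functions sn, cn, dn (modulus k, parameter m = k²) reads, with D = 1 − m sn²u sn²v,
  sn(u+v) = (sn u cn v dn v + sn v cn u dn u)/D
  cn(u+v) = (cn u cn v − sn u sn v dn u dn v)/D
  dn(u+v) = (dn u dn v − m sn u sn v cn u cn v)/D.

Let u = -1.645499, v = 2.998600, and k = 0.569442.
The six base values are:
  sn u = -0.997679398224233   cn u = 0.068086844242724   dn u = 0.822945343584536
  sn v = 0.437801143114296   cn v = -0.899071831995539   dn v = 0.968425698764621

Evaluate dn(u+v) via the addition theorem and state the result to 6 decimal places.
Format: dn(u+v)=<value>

m = k² = 0.324264191364
D = 1 − m·sn²u·sn²v = 0.9381364578618964
dn(u+v) = (dn u·dn v − m·sn u·sn v·cn u·cn v)/D = 0.7882913118645639/0.9381364578618964 = 0.8402736139912481

dn(u+v)=0.840274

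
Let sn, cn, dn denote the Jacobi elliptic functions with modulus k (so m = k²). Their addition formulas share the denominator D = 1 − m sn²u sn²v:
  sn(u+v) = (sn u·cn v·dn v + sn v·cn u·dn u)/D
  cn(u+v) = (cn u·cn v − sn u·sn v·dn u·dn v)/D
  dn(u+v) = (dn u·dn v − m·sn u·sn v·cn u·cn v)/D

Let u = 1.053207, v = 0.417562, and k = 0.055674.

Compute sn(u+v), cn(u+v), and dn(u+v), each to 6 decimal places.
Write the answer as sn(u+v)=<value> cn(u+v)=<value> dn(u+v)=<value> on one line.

sn(u+v)=0.994895 cn(u+v)=0.100918 dn(u+v)=0.998465

sn u = 0.8687754266183856, cn u = 0.4952062783366565, dn u = 0.9988295735152854
sn v = 0.4054999326478995, cn v = 0.9140950741703781, dn v = 0.9997451340754835
m = k² = 0.003099594276
D = 1 − m·sn²u·sn²v = 0.9996153183415083
sn(u+v) = (sn u·cn v·dn v + sn v·cn u·dn u)/D = 0.994512021676043/0.9996153183415083 = 0.9948947394344333
cn(u+v) = (cn u·cn v − sn u·sn v·dn u·dn v)/D = 0.1008792516071803/0.9996153183415083 = 0.1009180729388502
dn(u+v) = (dn u·dn v − m·sn u·sn v·cn u·cn v)/D = 0.9980807171998191/0.9996153183415083 = 0.9984648082982208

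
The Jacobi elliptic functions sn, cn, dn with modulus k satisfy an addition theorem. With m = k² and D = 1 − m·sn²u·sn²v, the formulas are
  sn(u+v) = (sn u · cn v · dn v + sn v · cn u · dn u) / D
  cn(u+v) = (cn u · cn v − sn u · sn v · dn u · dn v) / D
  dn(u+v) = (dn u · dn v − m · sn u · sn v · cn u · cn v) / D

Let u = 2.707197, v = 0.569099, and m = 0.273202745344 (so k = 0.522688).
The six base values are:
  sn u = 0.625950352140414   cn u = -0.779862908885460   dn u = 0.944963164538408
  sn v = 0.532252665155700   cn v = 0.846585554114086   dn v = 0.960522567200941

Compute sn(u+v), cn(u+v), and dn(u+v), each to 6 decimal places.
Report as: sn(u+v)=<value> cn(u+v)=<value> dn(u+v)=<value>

m = k² = 0.273202745344
D = 1 − m·sn²u·sn²v = 0.9696750198786602
sn(u+v) = (sn u·cn v·dn v + sn v·cn u·dn u)/D = 0.1167614280205168/0.9696750198786602 = 0.1204129482835679
cn(u+v) = (cn u·cn v − sn u·sn v·dn u·dn v)/D = -0.9626195578229697/0.9696750198786602 = -0.9927238900548625
dn(u+v) = (dn u·dn v − m·sn u·sn v·cn u·cn v)/D = 0.9677525551604194/0.9696750198786602 = 0.9980174133819789

sn(u+v)=0.120413 cn(u+v)=-0.992724 dn(u+v)=0.998017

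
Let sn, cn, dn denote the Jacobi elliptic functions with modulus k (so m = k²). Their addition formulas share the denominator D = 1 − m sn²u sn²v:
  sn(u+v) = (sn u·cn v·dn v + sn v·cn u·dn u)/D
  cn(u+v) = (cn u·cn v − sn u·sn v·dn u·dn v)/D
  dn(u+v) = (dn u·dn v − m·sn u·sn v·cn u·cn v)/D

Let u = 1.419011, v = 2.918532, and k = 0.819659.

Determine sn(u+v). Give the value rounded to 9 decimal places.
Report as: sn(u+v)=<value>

sn(u+v)=-0.260771177

sn u = 0.9329791228685772, cn u = 0.3599304881381685, dn u = 0.644357105862864
sn v = 0.8533395814063843, cn v = -0.5213555013665598, dn v = 0.7146840137920916
m = k² = 0.671840876281
D = 1 − m·sn²u·sn²v = 0.574152545000258
sn(u+v) = (sn u·cn v·dn v + sn v·cn u·dn u)/D = -0.1497224349778928/0.574152545000258 = -0.2607711770707654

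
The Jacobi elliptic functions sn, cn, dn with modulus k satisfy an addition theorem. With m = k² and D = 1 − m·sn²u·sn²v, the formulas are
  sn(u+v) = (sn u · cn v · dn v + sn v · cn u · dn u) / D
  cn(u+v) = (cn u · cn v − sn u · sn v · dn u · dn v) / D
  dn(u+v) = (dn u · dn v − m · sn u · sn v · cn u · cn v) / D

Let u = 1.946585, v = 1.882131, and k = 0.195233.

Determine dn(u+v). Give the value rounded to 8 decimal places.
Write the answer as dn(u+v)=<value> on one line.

sn u = 0.9380495207361762, cn u = -0.3465012217101552, dn u = 0.9830871739640823
sn v = 0.9581010066051963, cn v = -0.2864305520402974, dn v = 0.9823498358265124
m = k² = 0.038115924289
D = 1 − m·sn²u·sn²v = 0.9692120636305236
dn(u+v) = (dn u·dn v − m·sn u·sn v·cn u·cn v)/D = 0.9623356123236624/0.9692120636305236 = 0.9929051117243598

dn(u+v)=0.99290511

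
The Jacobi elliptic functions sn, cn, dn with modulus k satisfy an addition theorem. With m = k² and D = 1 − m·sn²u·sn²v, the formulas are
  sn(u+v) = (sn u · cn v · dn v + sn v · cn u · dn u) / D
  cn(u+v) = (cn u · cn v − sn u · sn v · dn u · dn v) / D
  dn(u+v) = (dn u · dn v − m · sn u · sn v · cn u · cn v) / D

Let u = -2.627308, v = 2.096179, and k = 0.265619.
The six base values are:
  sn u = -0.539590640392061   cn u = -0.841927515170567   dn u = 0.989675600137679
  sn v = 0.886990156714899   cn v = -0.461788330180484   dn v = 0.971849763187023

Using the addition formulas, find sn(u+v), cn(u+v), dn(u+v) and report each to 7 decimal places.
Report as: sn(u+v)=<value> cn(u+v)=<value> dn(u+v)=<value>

m = k² = 0.070553453161
D = 1 − m·sn²u·sn²v = 0.9838383874461661
sn(u+v) = (sn u·cn v·dn v + sn v·cn u·dn u)/D = -0.4969090698504388/0.9838383874461661 = -0.5050718453264548
cn(u+v) = (cn u·cn v − sn u·sn v·dn u·dn v)/D = 0.8491285820846242/0.9838383874461661 = 0.863077303060699
dn(u+v) = (dn u·dn v − m·sn u·sn v·cn u·cn v)/D = 0.9749446194840516/0.9838383874461661 = 0.9909601332133412

sn(u+v)=-0.5050718 cn(u+v)=0.8630773 dn(u+v)=0.9909601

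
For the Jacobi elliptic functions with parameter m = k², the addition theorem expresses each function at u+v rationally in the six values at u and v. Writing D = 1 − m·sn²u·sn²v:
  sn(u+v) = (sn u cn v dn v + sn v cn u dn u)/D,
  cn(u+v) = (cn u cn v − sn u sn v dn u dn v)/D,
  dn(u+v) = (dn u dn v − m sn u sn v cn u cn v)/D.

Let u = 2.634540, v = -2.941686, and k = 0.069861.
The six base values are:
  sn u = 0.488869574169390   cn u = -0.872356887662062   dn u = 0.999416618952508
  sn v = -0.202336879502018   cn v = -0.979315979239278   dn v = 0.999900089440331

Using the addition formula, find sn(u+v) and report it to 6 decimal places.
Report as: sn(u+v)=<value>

m = k² = 0.004880559321
D = 1 − m·sn²u·sn²v = 0.9999522464448604
sn(u+v) = (sn u·cn v·dn v + sn v·cn u·dn u)/D = -0.3023029548994916/0.9999522464448604 = -0.3023173916297225

sn(u+v)=-0.302317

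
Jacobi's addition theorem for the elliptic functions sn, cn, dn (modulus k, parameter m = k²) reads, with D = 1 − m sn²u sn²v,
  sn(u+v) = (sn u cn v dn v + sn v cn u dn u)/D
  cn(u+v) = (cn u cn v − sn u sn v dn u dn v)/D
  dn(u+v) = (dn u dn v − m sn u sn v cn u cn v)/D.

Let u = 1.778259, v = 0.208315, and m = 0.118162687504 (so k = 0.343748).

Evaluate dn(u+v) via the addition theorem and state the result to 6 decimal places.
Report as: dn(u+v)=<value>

dn(u+v)=0.946215

sn u = 0.9890443544073708, cn u = -0.1476186472465692, dn u = 0.9404319363644949
sn v = 0.2066389873669038, cn v = 0.9784172570534417, dn v = 0.997474055856735
m = k² = 0.118162687504
D = 1 − m·sn²u·sn²v = 0.9950644401069098
dn(u+v) = (dn u·dn v − m·sn u·sn v·cn u·cn v)/D = 0.9415444356741743/0.9950644401069098 = 0.9462145341793288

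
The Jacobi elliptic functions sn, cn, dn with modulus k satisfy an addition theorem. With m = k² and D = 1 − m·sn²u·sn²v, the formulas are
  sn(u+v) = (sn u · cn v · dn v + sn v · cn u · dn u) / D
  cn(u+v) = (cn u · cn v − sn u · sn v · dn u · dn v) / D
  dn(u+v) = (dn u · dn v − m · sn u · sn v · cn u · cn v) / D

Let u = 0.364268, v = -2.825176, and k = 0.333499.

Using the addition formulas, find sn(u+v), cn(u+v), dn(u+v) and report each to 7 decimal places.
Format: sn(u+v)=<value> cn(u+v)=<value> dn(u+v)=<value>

sn u = 0.3554505639512373, cn u = 0.934695082145374, dn u = 0.9929489904289913
sn v = -0.3972009512256025, cn v = -0.9177316624948038, dn v = 0.9911875337409461
m = k² = 0.111221583001
D = 1 − m·sn²u·sn²v = 0.9977829879836853
sn(u+v) = (sn u·cn v·dn v + sn v·cn u·dn u)/D = -0.6919775433077724/0.9977829879836853 = -0.6935150745615708
cn(u+v) = (cn u·cn v − sn u·sn v·dn u·dn v)/D = -0.7188448863749335/0.9977829879836853 = -0.7204421152013942
dn(u+v) = (dn u·dn v − m·sn u·sn v·cn u·cn v)/D = 0.9707287652609616/0.9977829879836853 = 0.972885664469591

sn(u+v)=-0.6935151 cn(u+v)=-0.7204421 dn(u+v)=0.9728857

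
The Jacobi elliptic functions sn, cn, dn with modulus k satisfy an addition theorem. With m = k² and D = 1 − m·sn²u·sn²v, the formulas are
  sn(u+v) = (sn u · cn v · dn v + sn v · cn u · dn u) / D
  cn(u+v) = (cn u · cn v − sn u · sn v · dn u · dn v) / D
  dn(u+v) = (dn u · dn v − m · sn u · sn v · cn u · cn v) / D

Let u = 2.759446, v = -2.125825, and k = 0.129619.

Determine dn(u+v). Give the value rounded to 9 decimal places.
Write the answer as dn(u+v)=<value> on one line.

sn u = 0.385085570554666, cn u = -0.9228808717004527, dn u = 0.9987534991261819
sn v = -0.8555555637985481, cn v = -0.5177109978099253, dn v = 0.9938319879470488
m = k² = 0.016801085161
D = 1 − m·sn²u·sn²v = 0.998176321558385
dn(u+v) = (dn u·dn v − m·sn u·sn v·cn u·cn v)/D = 0.995237871966866/0.998176321558385 = 0.9970561818307497

dn(u+v)=0.997056182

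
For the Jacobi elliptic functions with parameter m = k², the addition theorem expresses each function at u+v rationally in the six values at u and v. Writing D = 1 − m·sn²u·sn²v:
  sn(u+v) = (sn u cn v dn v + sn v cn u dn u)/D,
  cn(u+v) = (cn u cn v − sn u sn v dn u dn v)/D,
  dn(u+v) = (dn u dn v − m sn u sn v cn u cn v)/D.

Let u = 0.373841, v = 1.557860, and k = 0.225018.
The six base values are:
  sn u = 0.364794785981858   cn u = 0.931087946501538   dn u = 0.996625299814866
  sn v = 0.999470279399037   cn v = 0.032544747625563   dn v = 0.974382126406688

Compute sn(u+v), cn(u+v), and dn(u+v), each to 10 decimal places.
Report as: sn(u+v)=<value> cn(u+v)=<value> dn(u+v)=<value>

m = k² = 0.050633100324
D = 1 − m·sn²u·sn²v = 0.9932691248676454
sn(u+v) = (sn u·cn v·dn v + sn v·cn u·dn u)/D = 0.9390222667254077/0.9932691248676454 = 0.945385538738591
cn(u+v) = (cn u·cn v − sn u·sn v·dn u·dn v)/D = -0.3237603079582414/0.9932691248676454 = -0.3259542654176258
dn(u+v) = (dn u·dn v − m·sn u·sn v·cn u·cn v)/D = 0.9705344760592696/0.9932691248676454 = 0.9771112901436404

sn(u+v)=0.9453855387 cn(u+v)=-0.3259542654 dn(u+v)=0.9771112901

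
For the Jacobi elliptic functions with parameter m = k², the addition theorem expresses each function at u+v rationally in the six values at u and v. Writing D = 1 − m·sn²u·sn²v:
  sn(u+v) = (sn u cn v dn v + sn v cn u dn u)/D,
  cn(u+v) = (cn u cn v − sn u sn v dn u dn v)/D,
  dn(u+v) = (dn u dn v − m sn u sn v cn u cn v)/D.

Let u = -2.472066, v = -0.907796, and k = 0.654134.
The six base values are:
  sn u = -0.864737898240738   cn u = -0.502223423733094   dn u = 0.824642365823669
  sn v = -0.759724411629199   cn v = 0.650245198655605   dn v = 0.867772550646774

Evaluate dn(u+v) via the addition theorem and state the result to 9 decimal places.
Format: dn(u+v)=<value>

dn(u+v)=0.990287180

m = k² = 0.427891289956
D = 1 − m·sn²u·sn²v = 0.8153222414089551
dn(u+v) = (dn u·dn v − m·sn u·sn v·cn u·cn v)/D = 0.8074031628303109/0.8153222414089551 = 0.9902871795022306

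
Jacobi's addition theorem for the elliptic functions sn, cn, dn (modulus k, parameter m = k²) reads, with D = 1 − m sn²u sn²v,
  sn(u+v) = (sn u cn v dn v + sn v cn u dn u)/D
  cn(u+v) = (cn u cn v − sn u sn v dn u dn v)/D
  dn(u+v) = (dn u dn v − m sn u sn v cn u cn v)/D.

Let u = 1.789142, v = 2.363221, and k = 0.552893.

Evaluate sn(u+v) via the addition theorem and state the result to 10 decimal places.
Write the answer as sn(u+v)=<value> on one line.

sn(u+v)=-0.6449648990

sn u = 0.9982044770036561, cn u = -0.0598984314473878, dn u = 0.8339101236269484
sn v = 0.8529827860557449, cn v = -0.5219390449971905, dn v = 0.8818081961610453
m = k² = 0.305690669449
D = 1 − m·sn²u·sn²v = 0.7783836777740332
sn(u+v) = (sn u·cn v·dn v + sn v·cn u·dn u)/D = -0.5020301500940316/0.7783836777740332 = -0.6449648989682081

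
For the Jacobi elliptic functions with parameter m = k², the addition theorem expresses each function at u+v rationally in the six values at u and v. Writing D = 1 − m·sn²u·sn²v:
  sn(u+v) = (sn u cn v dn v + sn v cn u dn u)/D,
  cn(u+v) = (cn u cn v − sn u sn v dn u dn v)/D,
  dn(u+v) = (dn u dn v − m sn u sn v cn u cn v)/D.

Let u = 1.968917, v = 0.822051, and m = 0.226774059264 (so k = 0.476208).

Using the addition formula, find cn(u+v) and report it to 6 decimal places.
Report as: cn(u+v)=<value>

sn u = 0.9662040293990111, cn u = -0.2577785359045917, dn u = 0.8878598006590618
sn v = 0.7199875777071979, cn v = 0.6939869508480125, dn v = 0.9393851096328749
m = k² = 0.226774059264
D = 1 − m·sn²u·sn²v = 0.8902559282521286
cn(u+v) = (cn u·cn v − sn u·sn v·dn u·dn v)/D = -0.7591005352727913/0.8902559282521286 = -0.8526767541589536

cn(u+v)=-0.852677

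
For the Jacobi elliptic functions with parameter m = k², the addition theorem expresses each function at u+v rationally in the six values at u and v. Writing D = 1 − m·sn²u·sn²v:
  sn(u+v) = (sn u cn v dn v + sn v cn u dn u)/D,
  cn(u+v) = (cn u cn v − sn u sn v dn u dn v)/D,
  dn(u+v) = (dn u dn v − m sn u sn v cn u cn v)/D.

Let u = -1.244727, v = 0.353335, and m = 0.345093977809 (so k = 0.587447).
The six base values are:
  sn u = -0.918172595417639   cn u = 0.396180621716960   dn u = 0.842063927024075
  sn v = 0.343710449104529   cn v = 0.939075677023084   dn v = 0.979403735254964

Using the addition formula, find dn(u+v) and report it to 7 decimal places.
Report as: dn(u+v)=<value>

dn(u+v)=0.8960347

m = k² = 0.345093977809
D = 1 − m·sn²u·sn²v = 0.9656306353652786
dn(u+v) = (dn u·dn v − m·sn u·sn v·cn u·cn v)/D = 0.8652385800093358/0.9656306353652786 = 0.8960347241696961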